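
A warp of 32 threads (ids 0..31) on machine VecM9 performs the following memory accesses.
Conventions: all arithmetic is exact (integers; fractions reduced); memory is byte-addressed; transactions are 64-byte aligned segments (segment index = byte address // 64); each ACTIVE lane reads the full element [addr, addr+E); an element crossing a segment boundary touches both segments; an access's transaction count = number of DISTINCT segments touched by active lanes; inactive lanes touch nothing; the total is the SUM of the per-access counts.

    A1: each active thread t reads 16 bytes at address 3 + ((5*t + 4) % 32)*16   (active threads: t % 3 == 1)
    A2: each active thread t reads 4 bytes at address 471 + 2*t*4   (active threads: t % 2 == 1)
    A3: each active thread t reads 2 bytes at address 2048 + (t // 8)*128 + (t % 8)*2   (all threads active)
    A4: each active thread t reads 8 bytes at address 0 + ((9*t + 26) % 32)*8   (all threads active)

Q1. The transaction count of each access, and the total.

A1: 8 transactions
A2: 5 transactions
A3: 4 transactions
A4: 4 transactions

Answer: 8,5,4,4; total 21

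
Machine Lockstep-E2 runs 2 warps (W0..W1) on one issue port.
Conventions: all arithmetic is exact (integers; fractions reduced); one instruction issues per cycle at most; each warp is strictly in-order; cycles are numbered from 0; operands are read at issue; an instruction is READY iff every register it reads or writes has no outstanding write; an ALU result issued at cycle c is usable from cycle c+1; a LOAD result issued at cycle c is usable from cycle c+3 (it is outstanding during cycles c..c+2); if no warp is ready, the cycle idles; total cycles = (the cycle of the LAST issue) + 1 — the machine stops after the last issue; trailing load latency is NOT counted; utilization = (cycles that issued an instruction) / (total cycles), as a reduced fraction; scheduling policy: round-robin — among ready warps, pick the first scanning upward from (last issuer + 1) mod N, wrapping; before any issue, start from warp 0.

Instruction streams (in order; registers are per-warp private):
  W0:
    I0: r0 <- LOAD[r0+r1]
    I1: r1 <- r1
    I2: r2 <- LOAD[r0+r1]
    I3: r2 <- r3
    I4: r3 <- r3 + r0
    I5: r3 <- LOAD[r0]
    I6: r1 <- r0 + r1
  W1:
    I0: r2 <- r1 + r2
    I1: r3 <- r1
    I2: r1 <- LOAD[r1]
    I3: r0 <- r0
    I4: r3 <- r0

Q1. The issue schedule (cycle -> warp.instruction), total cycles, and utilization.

cycle 0: W0.I0
cycle 1: W1.I0
cycle 2: W0.I1
cycle 3: W1.I1
cycle 4: W0.I2
cycle 5: W1.I2
cycle 6: W1.I3
cycle 7: W0.I3
cycle 8: W1.I4
cycle 9: W0.I4
cycle 10: W0.I5
cycle 11: W0.I6

Answer: 12 cycles, utilization 1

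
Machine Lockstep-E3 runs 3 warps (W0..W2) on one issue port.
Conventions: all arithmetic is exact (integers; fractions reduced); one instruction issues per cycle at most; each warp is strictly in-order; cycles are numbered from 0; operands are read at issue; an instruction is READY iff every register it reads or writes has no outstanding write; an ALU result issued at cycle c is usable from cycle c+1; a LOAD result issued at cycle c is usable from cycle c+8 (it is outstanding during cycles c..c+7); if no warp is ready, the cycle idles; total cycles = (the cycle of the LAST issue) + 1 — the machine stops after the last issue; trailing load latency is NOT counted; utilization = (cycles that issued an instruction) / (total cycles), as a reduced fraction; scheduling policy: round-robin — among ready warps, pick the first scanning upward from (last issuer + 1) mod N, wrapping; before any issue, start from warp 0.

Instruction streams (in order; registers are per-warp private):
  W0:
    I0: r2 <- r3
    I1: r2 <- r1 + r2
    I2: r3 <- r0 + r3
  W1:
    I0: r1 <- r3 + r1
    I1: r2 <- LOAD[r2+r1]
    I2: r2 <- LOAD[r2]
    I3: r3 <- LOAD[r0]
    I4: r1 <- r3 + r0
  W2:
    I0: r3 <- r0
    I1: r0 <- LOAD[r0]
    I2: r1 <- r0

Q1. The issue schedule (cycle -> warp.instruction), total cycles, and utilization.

cycle 0: W0.I0
cycle 1: W1.I0
cycle 2: W2.I0
cycle 3: W0.I1
cycle 4: W1.I1
cycle 5: W2.I1
cycle 6: W0.I2
cycle 7: idle
cycle 8: idle
cycle 9: idle
cycle 10: idle
cycle 11: idle
cycle 12: W1.I2
cycle 13: W2.I2
cycle 14: W1.I3
cycle 15: idle
cycle 16: idle
cycle 17: idle
cycle 18: idle
cycle 19: idle
cycle 20: idle
cycle 21: idle
cycle 22: W1.I4

Answer: 23 cycles, utilization 11/23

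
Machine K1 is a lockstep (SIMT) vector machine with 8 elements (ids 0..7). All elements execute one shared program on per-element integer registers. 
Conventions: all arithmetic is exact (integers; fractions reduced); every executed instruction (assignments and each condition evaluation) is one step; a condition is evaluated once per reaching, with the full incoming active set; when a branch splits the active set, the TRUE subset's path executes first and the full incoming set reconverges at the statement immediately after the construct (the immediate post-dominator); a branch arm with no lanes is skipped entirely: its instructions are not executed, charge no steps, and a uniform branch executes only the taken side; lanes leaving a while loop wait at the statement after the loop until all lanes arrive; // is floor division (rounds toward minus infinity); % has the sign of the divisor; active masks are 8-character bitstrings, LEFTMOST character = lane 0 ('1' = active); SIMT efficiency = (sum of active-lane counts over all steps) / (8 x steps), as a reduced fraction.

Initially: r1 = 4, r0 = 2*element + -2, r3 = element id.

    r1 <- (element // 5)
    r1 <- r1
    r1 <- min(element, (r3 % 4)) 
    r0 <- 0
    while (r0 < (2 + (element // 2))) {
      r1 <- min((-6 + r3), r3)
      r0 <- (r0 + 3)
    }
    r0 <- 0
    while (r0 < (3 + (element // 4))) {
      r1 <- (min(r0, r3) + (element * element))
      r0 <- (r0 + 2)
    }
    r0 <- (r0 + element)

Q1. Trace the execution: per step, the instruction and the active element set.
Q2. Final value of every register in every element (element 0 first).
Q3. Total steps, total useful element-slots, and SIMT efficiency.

step 0: r1 <- (element // 5)         11111111
step 1: r1 <- r1                     11111111
step 2: r1 <- min(element, (r3 % 4)) 11111111
step 3: r0 <- 0                      11111111
step 4: eval (r0 < (2 + (element // 2))) 11111111
step 5: r1 <- min((-6 + r3), r3)     11111111
step 6: r0 <- (r0 + 3)               11111111
step 7: eval (r0 < (2 + (element // 2))) 11111111
step 8: r1 <- min((-6 + r3), r3)     00001111
step 9: r0 <- (r0 + 3)               00001111
step 10: eval (r0 < (2 + (element // 2))) 00001111
step 11: r0 <- 0                      11111111
step 12: eval (r0 < (3 + (element // 4))) 11111111
step 13: r1 <- (min(r0, r3) + (element * element)) 11111111
step 14: r0 <- (r0 + 2)               11111111
step 15: eval (r0 < (3 + (element // 4))) 11111111
step 16: r1 <- (min(r0, r3) + (element * element)) 11111111
step 17: r0 <- (r0 + 2)               11111111
step 18: eval (r0 < (3 + (element // 4))) 11111111
step 19: r0 <- (r0 + element)         11111111

Answer: 20 steps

r1: 0,2,6,11,18,27,38,51
r0: 4,5,6,7,8,9,10,11
r3: 0,1,2,3,4,5,6,7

steps = 20; useful = 148; efficiency = 148/160 = 37/40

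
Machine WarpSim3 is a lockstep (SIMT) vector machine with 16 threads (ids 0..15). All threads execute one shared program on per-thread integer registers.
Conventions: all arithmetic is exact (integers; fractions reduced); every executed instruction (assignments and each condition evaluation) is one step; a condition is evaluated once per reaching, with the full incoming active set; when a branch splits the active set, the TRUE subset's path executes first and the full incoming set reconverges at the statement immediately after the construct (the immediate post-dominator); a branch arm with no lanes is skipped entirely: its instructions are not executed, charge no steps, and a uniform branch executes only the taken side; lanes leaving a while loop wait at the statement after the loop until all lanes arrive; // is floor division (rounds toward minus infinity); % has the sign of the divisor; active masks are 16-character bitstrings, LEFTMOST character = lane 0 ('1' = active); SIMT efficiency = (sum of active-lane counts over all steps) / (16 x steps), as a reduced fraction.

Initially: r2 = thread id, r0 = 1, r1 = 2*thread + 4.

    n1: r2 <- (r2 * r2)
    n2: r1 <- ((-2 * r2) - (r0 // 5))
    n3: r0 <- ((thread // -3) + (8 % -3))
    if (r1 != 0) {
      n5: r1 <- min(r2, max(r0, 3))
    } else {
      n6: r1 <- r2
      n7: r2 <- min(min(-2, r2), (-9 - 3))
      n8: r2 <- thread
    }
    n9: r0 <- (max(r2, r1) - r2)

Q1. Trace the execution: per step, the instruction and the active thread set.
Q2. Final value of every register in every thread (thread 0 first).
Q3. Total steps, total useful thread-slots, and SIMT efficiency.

step 0: r2 <- (r2 * r2)              1111111111111111
step 1: r1 <- ((-2 * r2) - (r0 // 5)) 1111111111111111
step 2: r0 <- ((thread // -3) + (8 % -3)) 1111111111111111
step 3: eval (r1 != 0)               1111111111111111
step 4: r1 <- min(r2, max(r0, 3))    0111111111111111
step 5: r1 <- r2                     1000000000000000
step 6: r2 <- min(min(-2, r2), (-9 - 3)) 1000000000000000
step 7: r2 <- thread                 1000000000000000
step 8: r0 <- (max(r2, r1) - r2)     1111111111111111

Answer: 9 steps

r2: 0,1,4,9,16,25,36,49,64,81,100,121,144,169,196,225
r0: 0,0,0,0,0,0,0,0,0,0,0,0,0,0,0,0
r1: 0,1,3,3,3,3,3,3,3,3,3,3,3,3,3,3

steps = 9; useful = 98; efficiency = 98/144 = 49/72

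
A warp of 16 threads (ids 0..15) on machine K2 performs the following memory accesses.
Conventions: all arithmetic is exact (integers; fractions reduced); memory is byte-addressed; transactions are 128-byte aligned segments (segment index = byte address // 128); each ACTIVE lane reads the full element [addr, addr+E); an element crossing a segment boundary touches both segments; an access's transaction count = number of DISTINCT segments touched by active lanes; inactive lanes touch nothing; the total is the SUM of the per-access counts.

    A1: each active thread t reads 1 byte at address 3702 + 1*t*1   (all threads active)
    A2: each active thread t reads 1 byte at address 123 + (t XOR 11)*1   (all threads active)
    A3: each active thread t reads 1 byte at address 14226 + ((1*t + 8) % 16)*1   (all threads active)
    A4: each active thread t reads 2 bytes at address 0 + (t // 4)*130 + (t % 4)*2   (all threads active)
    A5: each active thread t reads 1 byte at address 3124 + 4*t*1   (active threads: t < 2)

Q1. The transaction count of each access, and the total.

A1: 2 transactions
A2: 2 transactions
A3: 1 transaction
A4: 4 transactions
A5: 1 transaction

Answer: 2,2,1,4,1; total 10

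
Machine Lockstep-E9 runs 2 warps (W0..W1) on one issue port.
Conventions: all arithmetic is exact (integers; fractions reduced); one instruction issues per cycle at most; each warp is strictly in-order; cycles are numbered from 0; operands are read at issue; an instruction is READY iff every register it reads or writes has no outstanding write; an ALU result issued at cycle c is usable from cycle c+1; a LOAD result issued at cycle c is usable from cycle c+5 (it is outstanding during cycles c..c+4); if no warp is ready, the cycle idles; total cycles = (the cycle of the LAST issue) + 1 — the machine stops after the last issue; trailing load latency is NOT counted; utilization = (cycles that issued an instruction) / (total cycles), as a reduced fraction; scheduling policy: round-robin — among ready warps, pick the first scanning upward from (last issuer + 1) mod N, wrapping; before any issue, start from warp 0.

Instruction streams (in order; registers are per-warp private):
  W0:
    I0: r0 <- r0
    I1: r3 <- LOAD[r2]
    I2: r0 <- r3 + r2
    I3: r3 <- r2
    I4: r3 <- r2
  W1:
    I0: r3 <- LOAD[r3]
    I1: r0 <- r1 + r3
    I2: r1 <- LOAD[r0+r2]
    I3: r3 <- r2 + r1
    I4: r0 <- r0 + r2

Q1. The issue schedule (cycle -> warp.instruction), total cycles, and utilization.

cycle 0: W0.I0
cycle 1: W1.I0
cycle 2: W0.I1
cycle 3: idle
cycle 4: idle
cycle 5: idle
cycle 6: W1.I1
cycle 7: W0.I2
cycle 8: W1.I2
cycle 9: W0.I3
cycle 10: W0.I4
cycle 11: idle
cycle 12: idle
cycle 13: W1.I3
cycle 14: W1.I4

Answer: 15 cycles, utilization 2/3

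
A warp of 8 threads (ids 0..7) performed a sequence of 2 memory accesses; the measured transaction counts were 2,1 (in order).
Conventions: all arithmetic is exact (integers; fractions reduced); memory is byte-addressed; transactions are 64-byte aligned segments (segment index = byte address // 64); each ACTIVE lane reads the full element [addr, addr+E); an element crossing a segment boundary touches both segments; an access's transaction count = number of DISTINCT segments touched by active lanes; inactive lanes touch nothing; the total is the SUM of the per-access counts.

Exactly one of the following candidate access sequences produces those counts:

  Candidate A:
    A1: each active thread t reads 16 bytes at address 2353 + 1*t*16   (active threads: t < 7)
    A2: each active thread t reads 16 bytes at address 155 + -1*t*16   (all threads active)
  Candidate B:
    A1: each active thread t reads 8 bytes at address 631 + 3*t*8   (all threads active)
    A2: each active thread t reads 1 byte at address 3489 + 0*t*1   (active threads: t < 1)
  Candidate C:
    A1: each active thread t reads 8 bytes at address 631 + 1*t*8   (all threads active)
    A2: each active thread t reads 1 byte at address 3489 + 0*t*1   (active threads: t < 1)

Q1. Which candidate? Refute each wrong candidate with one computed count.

A: A1 gives 3 transactions, not 2
B: A1 gives 4 transactions, not 2
C: all counts match (2,1)

Answer: C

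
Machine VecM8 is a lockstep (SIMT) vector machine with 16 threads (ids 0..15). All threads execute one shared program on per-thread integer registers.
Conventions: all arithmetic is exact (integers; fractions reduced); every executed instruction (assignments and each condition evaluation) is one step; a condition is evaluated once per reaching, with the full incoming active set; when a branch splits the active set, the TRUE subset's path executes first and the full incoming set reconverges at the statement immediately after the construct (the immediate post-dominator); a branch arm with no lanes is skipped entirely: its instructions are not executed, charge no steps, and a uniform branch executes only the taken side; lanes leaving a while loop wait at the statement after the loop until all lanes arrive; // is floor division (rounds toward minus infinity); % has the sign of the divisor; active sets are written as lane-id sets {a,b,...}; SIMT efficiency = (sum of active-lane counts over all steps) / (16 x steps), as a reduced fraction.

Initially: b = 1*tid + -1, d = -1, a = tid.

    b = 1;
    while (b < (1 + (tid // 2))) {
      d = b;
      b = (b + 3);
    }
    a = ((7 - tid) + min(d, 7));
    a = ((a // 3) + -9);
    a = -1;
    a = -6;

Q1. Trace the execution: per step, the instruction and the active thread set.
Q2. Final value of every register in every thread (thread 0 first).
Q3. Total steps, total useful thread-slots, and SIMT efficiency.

step 0: b <- 1                       {0,1,2,3,4,5,6,7,8,9,10,11,12,13,14,15}
step 1: eval (b < (1 + (tid // 2)))  {0,1,2,3,4,5,6,7,8,9,10,11,12,13,14,15}
step 2: d <- b                       {2,3,4,5,6,7,8,9,10,11,12,13,14,15}
step 3: b <- (b + 3)                 {2,3,4,5,6,7,8,9,10,11,12,13,14,15}
step 4: eval (b < (1 + (tid // 2)))  {2,3,4,5,6,7,8,9,10,11,12,13,14,15}
step 5: d <- b                       {8,9,10,11,12,13,14,15}
step 6: b <- (b + 3)                 {8,9,10,11,12,13,14,15}
step 7: eval (b < (1 + (tid // 2)))  {8,9,10,11,12,13,14,15}
step 8: d <- b                       {14,15}
step 9: b <- (b + 3)                 {14,15}
step 10: eval (b < (1 + (tid // 2)))  {14,15}
step 11: a <- ((7 - tid) + min(d, 7)) {0,1,2,3,4,5,6,7,8,9,10,11,12,13,14,15}
step 12: a <- ((a // 3) + -9)         {0,1,2,3,4,5,6,7,8,9,10,11,12,13,14,15}
step 13: a <- -1                      {0,1,2,3,4,5,6,7,8,9,10,11,12,13,14,15}
step 14: a <- -6                      {0,1,2,3,4,5,6,7,8,9,10,11,12,13,14,15}

Answer: 15 steps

b: 1,1,4,4,4,4,4,4,7,7,7,7,7,7,10,10
d: -1,-1,1,1,1,1,1,1,4,4,4,4,4,4,7,7
a: -6,-6,-6,-6,-6,-6,-6,-6,-6,-6,-6,-6,-6,-6,-6,-6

steps = 15; useful = 168; efficiency = 168/240 = 7/10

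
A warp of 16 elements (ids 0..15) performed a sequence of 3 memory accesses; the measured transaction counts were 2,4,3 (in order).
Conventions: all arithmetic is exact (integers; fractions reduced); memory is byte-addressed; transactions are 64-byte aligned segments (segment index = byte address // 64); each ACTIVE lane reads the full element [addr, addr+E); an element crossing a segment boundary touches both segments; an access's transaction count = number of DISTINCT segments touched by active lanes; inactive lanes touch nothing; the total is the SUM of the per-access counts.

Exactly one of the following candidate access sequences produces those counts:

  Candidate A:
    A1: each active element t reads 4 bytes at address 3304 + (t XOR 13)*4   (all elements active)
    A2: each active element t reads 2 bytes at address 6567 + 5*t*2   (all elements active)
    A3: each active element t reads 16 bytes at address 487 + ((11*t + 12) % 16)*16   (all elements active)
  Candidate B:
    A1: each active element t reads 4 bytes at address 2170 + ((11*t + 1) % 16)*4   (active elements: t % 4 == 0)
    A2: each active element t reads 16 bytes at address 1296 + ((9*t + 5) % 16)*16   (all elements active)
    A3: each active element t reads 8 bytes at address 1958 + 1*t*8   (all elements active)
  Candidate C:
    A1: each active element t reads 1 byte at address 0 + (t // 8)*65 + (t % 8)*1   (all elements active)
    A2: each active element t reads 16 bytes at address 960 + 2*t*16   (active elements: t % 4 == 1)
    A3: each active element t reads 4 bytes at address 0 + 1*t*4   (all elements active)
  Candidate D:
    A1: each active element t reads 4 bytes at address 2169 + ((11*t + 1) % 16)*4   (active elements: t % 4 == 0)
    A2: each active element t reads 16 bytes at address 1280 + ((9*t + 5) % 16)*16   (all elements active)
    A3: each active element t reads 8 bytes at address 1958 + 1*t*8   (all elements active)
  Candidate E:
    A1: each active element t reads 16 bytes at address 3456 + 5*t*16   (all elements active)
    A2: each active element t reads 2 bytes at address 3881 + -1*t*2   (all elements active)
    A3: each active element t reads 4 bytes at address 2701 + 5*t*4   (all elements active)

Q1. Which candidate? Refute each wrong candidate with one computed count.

A: A2 gives 3 transactions, not 4
B: A2 gives 5 transactions, not 4
C: A3 gives 1 transaction, not 3
E: A1 gives 16 transactions, not 2
D: all counts match (2,4,3)

Answer: D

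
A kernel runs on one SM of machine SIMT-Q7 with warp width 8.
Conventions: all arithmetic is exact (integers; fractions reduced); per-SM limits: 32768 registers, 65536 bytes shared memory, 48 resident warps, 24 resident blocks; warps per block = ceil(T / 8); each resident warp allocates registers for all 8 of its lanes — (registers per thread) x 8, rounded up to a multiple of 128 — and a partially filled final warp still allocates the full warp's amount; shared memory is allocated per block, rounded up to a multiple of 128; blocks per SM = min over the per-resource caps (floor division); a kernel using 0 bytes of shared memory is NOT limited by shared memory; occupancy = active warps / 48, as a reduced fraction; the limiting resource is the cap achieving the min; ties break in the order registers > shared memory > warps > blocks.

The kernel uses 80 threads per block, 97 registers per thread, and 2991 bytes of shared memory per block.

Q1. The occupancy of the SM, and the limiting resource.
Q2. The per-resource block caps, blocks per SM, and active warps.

Answer: occupancy 5/8, limited by registers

registers: 3 blocks
shared memory: 21 blocks
warps: 4 blocks
blocks: 24 blocks

Answer: 3 blocks, 30 active warps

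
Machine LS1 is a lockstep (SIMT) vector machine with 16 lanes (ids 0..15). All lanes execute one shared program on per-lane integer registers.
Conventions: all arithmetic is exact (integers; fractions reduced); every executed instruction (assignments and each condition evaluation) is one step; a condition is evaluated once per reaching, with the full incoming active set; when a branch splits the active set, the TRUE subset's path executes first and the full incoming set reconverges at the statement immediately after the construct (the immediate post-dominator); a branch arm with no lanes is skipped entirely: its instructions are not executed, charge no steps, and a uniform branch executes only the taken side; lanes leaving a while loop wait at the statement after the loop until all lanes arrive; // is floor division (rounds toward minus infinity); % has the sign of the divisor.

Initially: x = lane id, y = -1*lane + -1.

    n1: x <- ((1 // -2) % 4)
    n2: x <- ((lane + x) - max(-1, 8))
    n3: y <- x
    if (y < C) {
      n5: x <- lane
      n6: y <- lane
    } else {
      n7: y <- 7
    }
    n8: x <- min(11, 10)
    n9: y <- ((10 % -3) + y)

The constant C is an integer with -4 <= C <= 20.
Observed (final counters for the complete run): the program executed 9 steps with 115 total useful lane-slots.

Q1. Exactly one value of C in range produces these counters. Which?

Answer: C = -2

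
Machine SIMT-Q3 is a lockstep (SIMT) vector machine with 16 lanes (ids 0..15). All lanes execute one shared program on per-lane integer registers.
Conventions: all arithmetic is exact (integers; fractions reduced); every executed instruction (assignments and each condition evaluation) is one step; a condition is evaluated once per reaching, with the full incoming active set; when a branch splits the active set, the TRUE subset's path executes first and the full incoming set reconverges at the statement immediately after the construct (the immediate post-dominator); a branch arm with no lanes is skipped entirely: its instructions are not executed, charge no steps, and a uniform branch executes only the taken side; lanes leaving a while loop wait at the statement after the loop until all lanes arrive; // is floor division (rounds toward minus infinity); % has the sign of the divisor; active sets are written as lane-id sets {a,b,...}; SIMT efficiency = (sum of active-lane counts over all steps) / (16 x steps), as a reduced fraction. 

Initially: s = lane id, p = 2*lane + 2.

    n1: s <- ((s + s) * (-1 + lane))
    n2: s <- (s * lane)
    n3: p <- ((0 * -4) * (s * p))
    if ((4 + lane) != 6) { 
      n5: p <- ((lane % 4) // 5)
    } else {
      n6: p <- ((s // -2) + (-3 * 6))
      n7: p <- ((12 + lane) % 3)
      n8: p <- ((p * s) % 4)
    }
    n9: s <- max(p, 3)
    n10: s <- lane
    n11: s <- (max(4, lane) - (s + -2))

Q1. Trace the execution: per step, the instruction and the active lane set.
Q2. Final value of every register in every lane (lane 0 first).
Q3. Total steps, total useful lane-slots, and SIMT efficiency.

step 0: s <- ((s + s) * (-1 + lane)) {0,1,2,3,4,5,6,7,8,9,10,11,12,13,14,15}
step 1: s <- (s * lane)              {0,1,2,3,4,5,6,7,8,9,10,11,12,13,14,15}
step 2: p <- ((0 * -4) * (s * p))    {0,1,2,3,4,5,6,7,8,9,10,11,12,13,14,15}
step 3: eval ((4 + lane) != 6)       {0,1,2,3,4,5,6,7,8,9,10,11,12,13,14,15}
step 4: p <- ((lane % 4) // 5)       {0,1,3,4,5,6,7,8,9,10,11,12,13,14,15}
step 5: p <- ((s // -2) + (-3 * 6))  {2}
step 6: p <- ((12 + lane) % 3)       {2}
step 7: p <- ((p * s) % 4)           {2}
step 8: s <- max(p, 3)               {0,1,2,3,4,5,6,7,8,9,10,11,12,13,14,15}
step 9: s <- lane                    {0,1,2,3,4,5,6,7,8,9,10,11,12,13,14,15}
step 10: s <- (max(4, lane) - (s + -2)) {0,1,2,3,4,5,6,7,8,9,10,11,12,13,14,15}

Answer: 11 steps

s: 6,5,4,3,2,2,2,2,2,2,2,2,2,2,2,2
p: 0,0,0,0,0,0,0,0,0,0,0,0,0,0,0,0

steps = 11; useful = 130; efficiency = 130/176 = 65/88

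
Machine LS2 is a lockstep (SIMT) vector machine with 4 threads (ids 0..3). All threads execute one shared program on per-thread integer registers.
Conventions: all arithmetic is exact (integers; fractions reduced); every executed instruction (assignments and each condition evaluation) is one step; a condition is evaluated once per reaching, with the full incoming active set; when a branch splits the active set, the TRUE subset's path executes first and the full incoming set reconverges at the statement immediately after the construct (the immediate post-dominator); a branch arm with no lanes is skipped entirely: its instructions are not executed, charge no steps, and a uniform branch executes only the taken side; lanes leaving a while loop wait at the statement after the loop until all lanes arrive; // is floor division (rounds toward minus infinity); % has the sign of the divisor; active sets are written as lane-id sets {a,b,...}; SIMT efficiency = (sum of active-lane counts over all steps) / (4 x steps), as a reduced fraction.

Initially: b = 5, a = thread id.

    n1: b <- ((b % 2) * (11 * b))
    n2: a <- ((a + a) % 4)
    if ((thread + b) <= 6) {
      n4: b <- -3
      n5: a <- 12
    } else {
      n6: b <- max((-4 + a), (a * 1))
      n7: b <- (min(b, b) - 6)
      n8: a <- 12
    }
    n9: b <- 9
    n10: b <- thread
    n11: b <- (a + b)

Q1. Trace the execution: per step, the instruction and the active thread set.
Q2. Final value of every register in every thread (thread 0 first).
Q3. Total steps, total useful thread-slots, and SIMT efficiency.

step 0: b <- ((b % 2) * (11 * b))    {0,1,2,3}
step 1: a <- ((a + a) % 4)           {0,1,2,3}
step 2: eval ((thread + b) <= 6)     {0,1,2,3}
step 3: b <- max((-4 + a), (a * 1))  {0,1,2,3}
step 4: b <- (min(b, b) - 6)         {0,1,2,3}
step 5: a <- 12                      {0,1,2,3}
step 6: b <- 9                       {0,1,2,3}
step 7: b <- thread                  {0,1,2,3}
step 8: b <- (a + b)                 {0,1,2,3}

Answer: 9 steps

b: 12,13,14,15
a: 12,12,12,12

steps = 9; useful = 36; efficiency = 36/36 = 1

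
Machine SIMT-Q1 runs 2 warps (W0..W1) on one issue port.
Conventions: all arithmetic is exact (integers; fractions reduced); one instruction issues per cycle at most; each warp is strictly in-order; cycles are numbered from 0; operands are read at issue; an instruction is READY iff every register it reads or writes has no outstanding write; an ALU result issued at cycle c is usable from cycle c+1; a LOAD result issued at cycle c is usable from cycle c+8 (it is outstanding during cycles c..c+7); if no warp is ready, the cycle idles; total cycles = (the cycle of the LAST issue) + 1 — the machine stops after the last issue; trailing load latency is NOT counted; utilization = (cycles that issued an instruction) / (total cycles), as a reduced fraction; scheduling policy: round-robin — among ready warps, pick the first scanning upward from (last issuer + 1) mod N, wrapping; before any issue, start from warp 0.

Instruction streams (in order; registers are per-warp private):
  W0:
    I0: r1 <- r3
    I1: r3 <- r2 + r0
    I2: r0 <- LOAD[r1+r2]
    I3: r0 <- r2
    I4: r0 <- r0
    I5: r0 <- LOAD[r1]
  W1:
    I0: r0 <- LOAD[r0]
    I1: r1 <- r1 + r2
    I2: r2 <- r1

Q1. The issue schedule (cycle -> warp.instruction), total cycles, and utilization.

cycle 0: W0.I0
cycle 1: W1.I0
cycle 2: W0.I1
cycle 3: W1.I1
cycle 4: W0.I2
cycle 5: W1.I2
cycle 6: idle
cycle 7: idle
cycle 8: idle
cycle 9: idle
cycle 10: idle
cycle 11: idle
cycle 12: W0.I3
cycle 13: W0.I4
cycle 14: W0.I5

Answer: 15 cycles, utilization 3/5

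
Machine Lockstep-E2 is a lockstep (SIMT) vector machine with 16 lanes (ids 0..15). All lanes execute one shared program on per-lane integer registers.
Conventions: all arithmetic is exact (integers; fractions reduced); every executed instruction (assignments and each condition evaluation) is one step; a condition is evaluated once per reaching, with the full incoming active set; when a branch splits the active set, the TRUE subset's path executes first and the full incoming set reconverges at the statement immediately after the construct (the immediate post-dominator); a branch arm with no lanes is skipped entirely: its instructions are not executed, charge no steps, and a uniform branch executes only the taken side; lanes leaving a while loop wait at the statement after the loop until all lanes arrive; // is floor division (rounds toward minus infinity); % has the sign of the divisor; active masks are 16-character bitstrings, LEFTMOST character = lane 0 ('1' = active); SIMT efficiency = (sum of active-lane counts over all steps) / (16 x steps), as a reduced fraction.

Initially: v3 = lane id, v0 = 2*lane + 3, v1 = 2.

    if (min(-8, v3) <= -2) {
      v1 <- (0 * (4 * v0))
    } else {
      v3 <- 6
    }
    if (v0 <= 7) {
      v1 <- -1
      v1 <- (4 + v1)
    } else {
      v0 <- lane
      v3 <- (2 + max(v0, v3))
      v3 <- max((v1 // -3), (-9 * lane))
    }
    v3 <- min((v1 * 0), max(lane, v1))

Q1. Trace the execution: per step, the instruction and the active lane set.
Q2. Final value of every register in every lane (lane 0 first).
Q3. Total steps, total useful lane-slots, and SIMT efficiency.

step 0: eval (min(-8, v3) <= -2)     1111111111111111
step 1: v1 <- (0 * (4 * v0))         1111111111111111
step 2: eval (v0 <= 7)               1111111111111111
step 3: v1 <- -1                     1110000000000000
step 4: v1 <- (4 + v1)               1110000000000000
step 5: v0 <- lane                   0001111111111111
step 6: v3 <- (2 + max(v0, v3))      0001111111111111
step 7: v3 <- max((v1 // -3), (-9 * lane)) 0001111111111111
step 8: v3 <- min((v1 * 0), max(lane, v1)) 1111111111111111

Answer: 9 steps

v3: 0,0,0,0,0,0,0,0,0,0,0,0,0,0,0,0
v0: 3,5,7,3,4,5,6,7,8,9,10,11,12,13,14,15
v1: 3,3,3,0,0,0,0,0,0,0,0,0,0,0,0,0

steps = 9; useful = 109; efficiency = 109/144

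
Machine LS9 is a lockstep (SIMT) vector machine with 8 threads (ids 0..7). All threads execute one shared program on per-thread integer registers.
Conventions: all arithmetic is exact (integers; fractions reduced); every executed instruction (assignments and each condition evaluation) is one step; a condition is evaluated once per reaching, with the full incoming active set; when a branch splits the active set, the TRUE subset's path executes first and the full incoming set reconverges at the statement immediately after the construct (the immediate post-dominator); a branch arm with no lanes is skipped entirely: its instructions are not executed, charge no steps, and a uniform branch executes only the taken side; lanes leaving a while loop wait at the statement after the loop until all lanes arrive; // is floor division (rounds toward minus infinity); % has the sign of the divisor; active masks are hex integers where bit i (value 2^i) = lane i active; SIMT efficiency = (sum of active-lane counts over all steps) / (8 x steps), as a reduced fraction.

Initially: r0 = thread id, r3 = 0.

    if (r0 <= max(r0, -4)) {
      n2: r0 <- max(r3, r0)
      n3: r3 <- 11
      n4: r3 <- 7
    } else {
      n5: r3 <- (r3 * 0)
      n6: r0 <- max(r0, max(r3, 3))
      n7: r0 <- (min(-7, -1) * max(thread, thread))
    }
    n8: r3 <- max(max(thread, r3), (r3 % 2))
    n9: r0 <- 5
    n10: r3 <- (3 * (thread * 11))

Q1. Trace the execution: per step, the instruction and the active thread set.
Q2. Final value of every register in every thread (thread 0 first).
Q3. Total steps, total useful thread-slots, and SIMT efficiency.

step 0: eval (r0 <= max(r0, -4))     0xff
step 1: r0 <- max(r3, r0)            0xff
step 2: r3 <- 11                     0xff
step 3: r3 <- 7                      0xff
step 4: r3 <- max(max(thread, r3), (r3 % 2)) 0xff
step 5: r0 <- 5                      0xff
step 6: r3 <- (3 * (thread * 11))    0xff

Answer: 7 steps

r0: 5,5,5,5,5,5,5,5
r3: 0,33,66,99,132,165,198,231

steps = 7; useful = 56; efficiency = 56/56 = 1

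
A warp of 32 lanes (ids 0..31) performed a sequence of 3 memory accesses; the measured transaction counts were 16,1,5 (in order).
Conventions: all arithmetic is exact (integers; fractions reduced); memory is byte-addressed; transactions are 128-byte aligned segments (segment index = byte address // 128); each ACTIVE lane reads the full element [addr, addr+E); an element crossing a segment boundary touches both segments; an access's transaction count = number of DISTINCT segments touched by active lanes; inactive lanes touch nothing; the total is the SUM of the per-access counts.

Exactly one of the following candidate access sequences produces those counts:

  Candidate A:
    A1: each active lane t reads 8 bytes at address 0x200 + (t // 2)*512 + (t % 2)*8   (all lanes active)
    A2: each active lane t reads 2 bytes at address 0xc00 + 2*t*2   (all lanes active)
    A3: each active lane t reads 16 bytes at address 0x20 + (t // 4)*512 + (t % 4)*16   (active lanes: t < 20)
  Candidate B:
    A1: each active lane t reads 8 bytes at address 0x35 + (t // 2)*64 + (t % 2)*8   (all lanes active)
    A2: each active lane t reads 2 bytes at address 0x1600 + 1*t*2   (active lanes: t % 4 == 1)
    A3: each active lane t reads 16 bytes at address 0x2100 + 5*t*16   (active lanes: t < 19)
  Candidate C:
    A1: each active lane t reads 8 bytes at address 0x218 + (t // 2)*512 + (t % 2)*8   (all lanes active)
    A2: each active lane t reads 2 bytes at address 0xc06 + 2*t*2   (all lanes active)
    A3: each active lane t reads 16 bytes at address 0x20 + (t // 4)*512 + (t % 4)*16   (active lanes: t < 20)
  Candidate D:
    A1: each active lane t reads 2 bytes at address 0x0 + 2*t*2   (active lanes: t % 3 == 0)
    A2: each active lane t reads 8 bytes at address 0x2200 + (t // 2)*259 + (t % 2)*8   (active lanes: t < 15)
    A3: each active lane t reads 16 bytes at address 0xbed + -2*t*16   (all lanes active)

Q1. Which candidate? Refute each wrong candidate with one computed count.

B: A1 gives 9 transactions, not 16
C: A2 gives 2 transactions, not 1
D: A1 gives 1 transaction, not 16
A: all counts match (16,1,5)

Answer: A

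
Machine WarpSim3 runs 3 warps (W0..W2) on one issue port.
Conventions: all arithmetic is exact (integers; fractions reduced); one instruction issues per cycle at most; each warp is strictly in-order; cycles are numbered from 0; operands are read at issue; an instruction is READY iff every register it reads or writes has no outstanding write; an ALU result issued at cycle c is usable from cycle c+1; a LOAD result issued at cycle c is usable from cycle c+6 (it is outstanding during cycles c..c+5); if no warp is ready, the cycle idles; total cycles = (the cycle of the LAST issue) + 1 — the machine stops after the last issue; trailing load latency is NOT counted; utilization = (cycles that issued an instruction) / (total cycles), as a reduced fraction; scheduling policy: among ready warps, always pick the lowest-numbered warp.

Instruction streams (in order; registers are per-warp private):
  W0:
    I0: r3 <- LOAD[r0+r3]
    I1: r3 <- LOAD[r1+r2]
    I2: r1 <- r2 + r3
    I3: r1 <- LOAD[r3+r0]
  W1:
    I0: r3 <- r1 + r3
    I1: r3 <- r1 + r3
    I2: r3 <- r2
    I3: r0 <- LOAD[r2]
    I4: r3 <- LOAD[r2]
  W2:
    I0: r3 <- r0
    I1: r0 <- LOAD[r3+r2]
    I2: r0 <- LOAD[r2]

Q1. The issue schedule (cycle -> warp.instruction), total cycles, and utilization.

cycle 0: W0.I0
cycle 1: W1.I0
cycle 2: W1.I1
cycle 3: W1.I2
cycle 4: W1.I3
cycle 5: W1.I4
cycle 6: W0.I1
cycle 7: W2.I0
cycle 8: W2.I1
cycle 9: idle
cycle 10: idle
cycle 11: idle
cycle 12: W0.I2
cycle 13: W0.I3
cycle 14: W2.I2

Answer: 15 cycles, utilization 4/5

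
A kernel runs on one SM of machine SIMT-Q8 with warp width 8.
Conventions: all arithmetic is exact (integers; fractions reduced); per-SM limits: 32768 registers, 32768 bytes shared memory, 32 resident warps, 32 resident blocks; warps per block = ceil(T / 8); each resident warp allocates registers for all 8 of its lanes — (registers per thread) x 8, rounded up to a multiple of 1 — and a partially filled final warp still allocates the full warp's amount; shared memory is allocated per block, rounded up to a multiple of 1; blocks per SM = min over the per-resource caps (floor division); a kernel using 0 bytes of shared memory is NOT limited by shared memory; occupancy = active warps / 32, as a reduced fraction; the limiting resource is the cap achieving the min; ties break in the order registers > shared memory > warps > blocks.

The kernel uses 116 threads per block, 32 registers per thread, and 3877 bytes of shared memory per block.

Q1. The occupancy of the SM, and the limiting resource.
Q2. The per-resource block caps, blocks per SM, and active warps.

Answer: occupancy 15/16, limited by warps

registers: 8 blocks
shared memory: 8 blocks
warps: 2 blocks
blocks: 32 blocks

Answer: 2 blocks, 30 active warps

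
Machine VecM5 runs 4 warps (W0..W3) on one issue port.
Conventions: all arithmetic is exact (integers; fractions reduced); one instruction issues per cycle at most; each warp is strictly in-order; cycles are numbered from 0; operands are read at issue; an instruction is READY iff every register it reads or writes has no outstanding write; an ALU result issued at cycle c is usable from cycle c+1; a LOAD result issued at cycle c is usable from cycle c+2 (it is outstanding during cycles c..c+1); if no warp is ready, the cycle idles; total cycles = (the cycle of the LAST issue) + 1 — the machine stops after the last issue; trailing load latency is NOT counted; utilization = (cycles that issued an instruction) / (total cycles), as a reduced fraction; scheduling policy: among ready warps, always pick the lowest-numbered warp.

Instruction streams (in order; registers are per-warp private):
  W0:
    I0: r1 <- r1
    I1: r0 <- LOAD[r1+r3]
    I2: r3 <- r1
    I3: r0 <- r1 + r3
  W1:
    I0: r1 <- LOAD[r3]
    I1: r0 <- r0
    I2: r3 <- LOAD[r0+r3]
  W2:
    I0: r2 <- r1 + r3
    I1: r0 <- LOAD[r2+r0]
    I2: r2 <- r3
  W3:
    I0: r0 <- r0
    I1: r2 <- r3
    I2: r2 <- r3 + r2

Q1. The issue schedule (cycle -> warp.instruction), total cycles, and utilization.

cycle 0: W0.I0
cycle 1: W0.I1
cycle 2: W0.I2
cycle 3: W0.I3
cycle 4: W1.I0
cycle 5: W1.I1
cycle 6: W1.I2
cycle 7: W2.I0
cycle 8: W2.I1
cycle 9: W2.I2
cycle 10: W3.I0
cycle 11: W3.I1
cycle 12: W3.I2

Answer: 13 cycles, utilization 1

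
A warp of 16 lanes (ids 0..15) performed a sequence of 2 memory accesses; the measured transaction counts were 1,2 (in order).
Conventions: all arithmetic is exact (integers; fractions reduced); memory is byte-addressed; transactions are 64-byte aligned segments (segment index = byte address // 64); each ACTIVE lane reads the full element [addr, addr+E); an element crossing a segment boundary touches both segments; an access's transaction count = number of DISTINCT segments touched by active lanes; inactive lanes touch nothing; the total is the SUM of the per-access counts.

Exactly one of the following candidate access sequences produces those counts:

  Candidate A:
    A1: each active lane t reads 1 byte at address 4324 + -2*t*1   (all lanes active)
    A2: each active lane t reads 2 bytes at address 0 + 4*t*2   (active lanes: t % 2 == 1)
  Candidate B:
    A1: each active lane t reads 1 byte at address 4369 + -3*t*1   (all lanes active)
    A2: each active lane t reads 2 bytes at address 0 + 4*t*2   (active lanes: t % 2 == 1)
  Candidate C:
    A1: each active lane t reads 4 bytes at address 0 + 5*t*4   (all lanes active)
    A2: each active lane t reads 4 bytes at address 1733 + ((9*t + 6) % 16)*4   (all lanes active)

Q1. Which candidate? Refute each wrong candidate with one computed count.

B: A1 gives 2 transactions, not 1
C: A1 gives 5 transactions, not 1
A: all counts match (1,2)

Answer: A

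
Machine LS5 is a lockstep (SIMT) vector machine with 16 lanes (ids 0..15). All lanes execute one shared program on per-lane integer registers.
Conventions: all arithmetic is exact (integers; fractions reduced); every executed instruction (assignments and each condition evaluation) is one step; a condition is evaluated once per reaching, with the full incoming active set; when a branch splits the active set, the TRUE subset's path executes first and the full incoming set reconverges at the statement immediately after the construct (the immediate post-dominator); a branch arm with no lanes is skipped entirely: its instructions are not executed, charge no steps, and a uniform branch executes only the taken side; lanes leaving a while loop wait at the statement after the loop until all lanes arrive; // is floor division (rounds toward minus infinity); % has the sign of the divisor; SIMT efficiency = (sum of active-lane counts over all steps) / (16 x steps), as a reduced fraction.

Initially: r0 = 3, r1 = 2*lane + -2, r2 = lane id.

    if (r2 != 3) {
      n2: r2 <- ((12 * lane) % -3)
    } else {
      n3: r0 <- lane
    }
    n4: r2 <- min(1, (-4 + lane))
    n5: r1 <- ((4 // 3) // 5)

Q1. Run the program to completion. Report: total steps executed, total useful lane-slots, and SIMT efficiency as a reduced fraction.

Answer: 5 steps, 64 useful, 4/5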